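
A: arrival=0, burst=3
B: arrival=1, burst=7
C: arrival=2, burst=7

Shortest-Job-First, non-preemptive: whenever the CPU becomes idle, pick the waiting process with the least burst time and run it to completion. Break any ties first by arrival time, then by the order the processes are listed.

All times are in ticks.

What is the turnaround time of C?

15

Timeline: | A 0-3 | B 3-10 | C 10-17 |
Completion: A=3  B=10  C=17
Turnaround (C−A): A=3  B=9  C=15
Turnaround(C) = completion − arrival = 17 − 2 = 15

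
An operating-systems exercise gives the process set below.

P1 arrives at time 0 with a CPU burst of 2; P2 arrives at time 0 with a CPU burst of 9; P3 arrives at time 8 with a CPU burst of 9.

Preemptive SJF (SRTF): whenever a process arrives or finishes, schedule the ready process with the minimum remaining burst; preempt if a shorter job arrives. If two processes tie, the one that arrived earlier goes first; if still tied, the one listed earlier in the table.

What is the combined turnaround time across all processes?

Gantt: | P1 0-2 | P2 2-11 | P3 11-20 |
Completion: P1=2  P2=11  P3=20
Turnaround = completion − arrival: P1=2, P2=11, P3=12
Total turnaround = 2 + 11 + 12 = 25

25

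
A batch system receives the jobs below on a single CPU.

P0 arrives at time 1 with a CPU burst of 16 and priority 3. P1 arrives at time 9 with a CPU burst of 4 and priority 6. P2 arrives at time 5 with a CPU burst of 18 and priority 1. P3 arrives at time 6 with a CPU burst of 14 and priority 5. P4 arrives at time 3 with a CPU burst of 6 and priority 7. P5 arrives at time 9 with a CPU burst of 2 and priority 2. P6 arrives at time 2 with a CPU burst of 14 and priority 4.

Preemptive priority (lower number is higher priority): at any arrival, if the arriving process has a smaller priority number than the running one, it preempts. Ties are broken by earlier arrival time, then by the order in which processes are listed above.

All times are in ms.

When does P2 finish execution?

Schedule: | idle 0-1 | P0 1-5 | P2 5-23 | P5 23-25 | P0 25-37 | P6 37-51 | P3 51-65 | P1 65-69 | P4 69-75 |
Completion: P0=37  P1=69  P2=23  P3=65  P4=75  P5=25  P6=51

23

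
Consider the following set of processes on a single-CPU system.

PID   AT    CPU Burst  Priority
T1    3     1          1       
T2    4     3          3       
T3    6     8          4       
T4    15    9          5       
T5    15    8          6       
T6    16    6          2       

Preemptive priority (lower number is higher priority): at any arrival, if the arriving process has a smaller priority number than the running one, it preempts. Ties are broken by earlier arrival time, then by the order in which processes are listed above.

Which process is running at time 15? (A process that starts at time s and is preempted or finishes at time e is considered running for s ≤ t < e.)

Timeline: | idle 0-3 | T1 3-4 | T2 4-7 | T3 7-15 | T4 15-16 | T6 16-22 | T4 22-30 | T5 30-38 |
Completion: T1=4  T2=7  T3=15  T4=30  T5=38  T6=22

T4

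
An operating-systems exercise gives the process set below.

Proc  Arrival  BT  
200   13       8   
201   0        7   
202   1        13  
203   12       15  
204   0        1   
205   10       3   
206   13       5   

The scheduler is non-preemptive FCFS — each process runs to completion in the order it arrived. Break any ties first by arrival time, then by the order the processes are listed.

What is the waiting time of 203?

12

Timeline: | 201 0-7 | 204 7-8 | 202 8-21 | 205 21-24 | 203 24-39 | 200 39-47 | 206 47-52 |
Completion: 200=47  201=7  202=21  203=39  204=8  205=24  206=52
Waiting(203) = turnaround − burst = 27 − 15 = 12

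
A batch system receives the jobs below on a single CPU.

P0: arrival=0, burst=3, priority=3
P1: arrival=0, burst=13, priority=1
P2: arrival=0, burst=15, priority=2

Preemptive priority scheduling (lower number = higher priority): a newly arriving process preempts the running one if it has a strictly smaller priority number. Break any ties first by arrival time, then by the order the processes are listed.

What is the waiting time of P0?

28

Timeline: | P1 0-13 | P2 13-28 | P0 28-31 |
Completion: P0=31  P1=13  P2=28
Waiting(P0) = turnaround − burst = 31 − 3 = 28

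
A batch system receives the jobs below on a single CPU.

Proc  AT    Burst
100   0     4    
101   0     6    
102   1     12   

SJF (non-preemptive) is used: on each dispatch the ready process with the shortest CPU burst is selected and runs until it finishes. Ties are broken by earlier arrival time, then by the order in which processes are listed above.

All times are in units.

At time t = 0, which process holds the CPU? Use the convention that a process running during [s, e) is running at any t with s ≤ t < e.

Timeline: | 100 0-4 | 101 4-10 | 102 10-22 |
Completion: 100=4  101=10  102=22
Turnaround (C−A): 100=4  101=10  102=21

100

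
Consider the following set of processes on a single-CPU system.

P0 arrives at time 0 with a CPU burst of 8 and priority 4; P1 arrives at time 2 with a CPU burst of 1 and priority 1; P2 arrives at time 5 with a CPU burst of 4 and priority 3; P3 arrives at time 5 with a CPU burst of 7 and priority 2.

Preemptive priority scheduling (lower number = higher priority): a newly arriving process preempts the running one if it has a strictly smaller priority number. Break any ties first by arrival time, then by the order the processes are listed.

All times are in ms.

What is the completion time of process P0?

Schedule: | P0 0-2 | P1 2-3 | P0 3-5 | P3 5-12 | P2 12-16 | P0 16-20 |
Completion: P0=20  P1=3  P2=16  P3=12

20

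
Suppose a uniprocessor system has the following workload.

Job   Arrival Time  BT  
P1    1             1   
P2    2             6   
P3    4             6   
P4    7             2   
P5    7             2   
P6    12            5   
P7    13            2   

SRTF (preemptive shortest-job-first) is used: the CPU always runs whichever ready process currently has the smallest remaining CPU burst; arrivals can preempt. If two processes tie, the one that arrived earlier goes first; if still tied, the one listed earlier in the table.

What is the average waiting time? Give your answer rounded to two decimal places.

Gantt: | idle 0-1 | P1 1-2 | P2 2-8 | P4 8-10 | P5 10-12 | P6 12-13 | P7 13-15 | P6 15-19 | P3 19-25 |
Completion: P1=2  P2=8  P3=25  P4=10  P5=12  P6=19  P7=15
Turnaround (C−A): P1=1  P2=6  P3=21  P4=3  P5=5  P6=7  P7=2
Waiting times: P1=0, P2=0, P3=15, P4=1, P5=3, P6=2, P7=0
Average waiting = (0+0+15+1+3+2+0) / 7 = 21/7 = 3.00

3.00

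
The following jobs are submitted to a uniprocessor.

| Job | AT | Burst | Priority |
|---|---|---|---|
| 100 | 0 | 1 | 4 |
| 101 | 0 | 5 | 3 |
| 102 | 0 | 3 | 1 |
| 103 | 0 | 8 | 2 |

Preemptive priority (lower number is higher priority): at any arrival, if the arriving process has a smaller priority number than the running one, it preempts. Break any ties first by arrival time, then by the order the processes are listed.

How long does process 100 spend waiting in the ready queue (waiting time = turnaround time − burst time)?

Schedule: | 102 0-3 | 103 3-11 | 101 11-16 | 100 16-17 |
Completion: 100=17  101=16  102=3  103=11
Turnaround (C−A): 100=17  101=16  102=3  103=11
Waiting(100) = turnaround − burst = 17 − 1 = 16

16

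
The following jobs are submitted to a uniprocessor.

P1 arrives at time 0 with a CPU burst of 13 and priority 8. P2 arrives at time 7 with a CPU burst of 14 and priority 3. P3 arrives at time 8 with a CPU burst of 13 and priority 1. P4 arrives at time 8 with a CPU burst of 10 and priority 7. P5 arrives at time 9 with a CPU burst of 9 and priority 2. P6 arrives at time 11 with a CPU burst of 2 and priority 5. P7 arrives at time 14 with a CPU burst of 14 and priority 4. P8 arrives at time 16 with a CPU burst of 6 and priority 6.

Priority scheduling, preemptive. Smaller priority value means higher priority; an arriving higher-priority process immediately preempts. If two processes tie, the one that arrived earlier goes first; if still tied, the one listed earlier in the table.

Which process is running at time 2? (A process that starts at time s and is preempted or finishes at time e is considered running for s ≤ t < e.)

P1

Timeline: | P1 0-7 | P2 7-8 | P3 8-21 | P5 21-30 | P2 30-43 | P7 43-57 | P6 57-59 | P8 59-65 | P4 65-75 | P1 75-81 |
Completion: P1=81  P2=43  P3=21  P4=75  P5=30  P6=59  P7=57  P8=65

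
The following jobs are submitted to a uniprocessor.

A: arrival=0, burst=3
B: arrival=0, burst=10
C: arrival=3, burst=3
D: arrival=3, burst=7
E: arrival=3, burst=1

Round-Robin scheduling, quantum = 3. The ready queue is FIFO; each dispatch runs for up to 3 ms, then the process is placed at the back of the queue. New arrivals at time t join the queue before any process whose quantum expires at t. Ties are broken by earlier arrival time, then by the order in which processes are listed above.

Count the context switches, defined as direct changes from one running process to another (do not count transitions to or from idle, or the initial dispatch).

9

Timeline: | A 0-3 | B 3-6 | C 6-9 | D 9-12 | E 12-13 | B 13-16 | D 16-19 | B 19-22 | D 22-23 | B 23-24 |
Completion: A=3  B=24  C=9  D=23  E=13
Turnaround (C−A): A=3  B=24  C=6  D=20  E=10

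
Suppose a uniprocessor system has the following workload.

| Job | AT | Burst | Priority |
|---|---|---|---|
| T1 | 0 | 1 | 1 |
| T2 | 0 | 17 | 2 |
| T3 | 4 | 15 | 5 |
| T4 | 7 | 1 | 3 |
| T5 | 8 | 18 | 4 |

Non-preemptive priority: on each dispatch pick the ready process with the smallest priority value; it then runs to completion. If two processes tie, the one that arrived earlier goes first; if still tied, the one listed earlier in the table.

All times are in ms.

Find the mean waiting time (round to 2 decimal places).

Schedule: | T1 0-1 | T2 1-18 | T4 18-19 | T5 19-37 | T3 37-52 |
Completion: T1=1  T2=18  T3=52  T4=19  T5=37
Turnaround (C−A): T1=1  T2=18  T3=48  T4=12  T5=29
Waiting times: T1=0, T2=1, T3=33, T4=11, T5=11
Average waiting = (0+1+33+11+11) / 5 = 56/5 = 11.20

11.20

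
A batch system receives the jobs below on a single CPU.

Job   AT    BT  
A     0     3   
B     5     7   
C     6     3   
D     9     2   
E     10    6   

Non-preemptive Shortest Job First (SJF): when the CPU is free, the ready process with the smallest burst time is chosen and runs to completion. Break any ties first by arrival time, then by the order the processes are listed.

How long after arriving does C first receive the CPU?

8

Gantt: | A 0-3 | idle 3-5 | B 5-12 | D 12-14 | C 14-17 | E 17-23 |
Completion: A=3  B=12  C=17  D=14  E=23
Turnaround (C−A): A=3  B=7  C=11  D=5  E=13
Response(C) = first start − arrival = 14 − 6 = 8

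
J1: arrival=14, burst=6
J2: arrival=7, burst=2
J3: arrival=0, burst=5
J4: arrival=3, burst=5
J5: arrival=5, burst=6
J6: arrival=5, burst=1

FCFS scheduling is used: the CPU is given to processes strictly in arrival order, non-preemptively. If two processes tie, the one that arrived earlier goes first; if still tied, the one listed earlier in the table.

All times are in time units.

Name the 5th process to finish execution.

J2

Gantt: | J3 0-5 | J4 5-10 | J5 10-16 | J6 16-17 | J2 17-19 | J1 19-25 |
Completion: J1=25  J2=19  J3=5  J4=10  J5=16  J6=17
Turnaround (C−A): J1=11  J2=12  J3=5  J4=7  J5=11  J6=12
Finish order: J3 → J4 → J5 → J6 → J2 → J1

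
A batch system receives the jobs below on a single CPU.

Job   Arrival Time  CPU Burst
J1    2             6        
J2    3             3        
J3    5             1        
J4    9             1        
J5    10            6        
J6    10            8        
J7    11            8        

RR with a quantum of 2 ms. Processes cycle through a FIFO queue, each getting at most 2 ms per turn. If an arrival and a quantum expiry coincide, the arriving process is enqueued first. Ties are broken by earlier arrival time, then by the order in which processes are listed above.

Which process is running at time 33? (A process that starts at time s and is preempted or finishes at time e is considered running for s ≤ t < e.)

Timeline: | idle 0-2 | J1 2-4 | J2 4-6 | J1 6-8 | J3 8-9 | J2 9-10 | J1 10-12 | J4 12-13 | J5 13-15 | J6 15-17 | J7 17-19 | J5 19-21 | J6 21-23 | J7 23-25 | J5 25-27 | J6 27-29 | J7 29-31 | J6 31-33 | J7 33-35 |
Completion: J1=12  J2=10  J3=9  J4=13  J5=27  J6=33  J7=35
Turnaround (C−A): J1=10  J2=7  J3=4  J4=4  J5=17  J6=23  J7=24

J7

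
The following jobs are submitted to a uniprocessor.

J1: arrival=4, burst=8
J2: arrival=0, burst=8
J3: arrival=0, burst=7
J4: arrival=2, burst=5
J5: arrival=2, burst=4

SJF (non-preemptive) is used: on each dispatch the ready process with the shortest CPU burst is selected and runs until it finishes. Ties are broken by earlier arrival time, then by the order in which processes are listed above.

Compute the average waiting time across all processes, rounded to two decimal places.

10.00

Gantt: | J3 0-7 | J5 7-11 | J4 11-16 | J2 16-24 | J1 24-32 |
Completion: J1=32  J2=24  J3=7  J4=16  J5=11
Waiting times: J1=20, J2=16, J3=0, J4=9, J5=5
Average waiting = (20+16+0+9+5) / 5 = 50/5 = 10.00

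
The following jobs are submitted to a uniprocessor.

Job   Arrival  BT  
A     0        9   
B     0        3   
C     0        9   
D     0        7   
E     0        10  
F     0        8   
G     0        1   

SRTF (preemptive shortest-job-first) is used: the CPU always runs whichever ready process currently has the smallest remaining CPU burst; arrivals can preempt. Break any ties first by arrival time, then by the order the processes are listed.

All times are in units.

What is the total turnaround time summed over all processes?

147

Gantt: | G 0-1 | B 1-4 | D 4-11 | F 11-19 | A 19-28 | C 28-37 | E 37-47 |
Completion: A=28  B=4  C=37  D=11  E=47  F=19  G=1
Turnaround (C−A): A=28  B=4  C=37  D=11  E=47  F=19  G=1
Turnaround = completion − arrival: A=28, B=4, C=37, D=11, E=47, F=19, G=1
Total turnaround = 28 + 4 + 37 + 11 + 47 + 19 + 1 = 147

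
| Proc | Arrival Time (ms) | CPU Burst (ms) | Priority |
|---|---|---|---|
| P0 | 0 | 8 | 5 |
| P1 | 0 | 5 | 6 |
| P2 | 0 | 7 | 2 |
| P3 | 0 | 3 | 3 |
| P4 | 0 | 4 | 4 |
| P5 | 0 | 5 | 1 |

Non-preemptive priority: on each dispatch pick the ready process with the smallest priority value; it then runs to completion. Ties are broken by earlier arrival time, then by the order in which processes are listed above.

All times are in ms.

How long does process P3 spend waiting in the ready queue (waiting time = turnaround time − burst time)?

Schedule: | P5 0-5 | P2 5-12 | P3 12-15 | P4 15-19 | P0 19-27 | P1 27-32 |
Completion: P0=27  P1=32  P2=12  P3=15  P4=19  P5=5
Turnaround (C−A): P0=27  P1=32  P2=12  P3=15  P4=19  P5=5
Waiting(P3) = turnaround − burst = 15 − 3 = 12

12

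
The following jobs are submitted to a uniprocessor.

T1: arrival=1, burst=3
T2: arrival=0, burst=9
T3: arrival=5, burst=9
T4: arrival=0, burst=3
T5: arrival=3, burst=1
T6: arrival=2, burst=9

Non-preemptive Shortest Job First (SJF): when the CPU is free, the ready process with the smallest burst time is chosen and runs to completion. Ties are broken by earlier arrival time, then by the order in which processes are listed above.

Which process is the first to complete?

T4

Schedule: | T4 0-3 | T5 3-4 | T1 4-7 | T2 7-16 | T6 16-25 | T3 25-34 |
Completion: T1=7  T2=16  T3=34  T4=3  T5=4  T6=25
Turnaround (C−A): T1=6  T2=16  T3=29  T4=3  T5=1  T6=23
Finish order: T4 → T5 → T1 → T2 → T6 → T3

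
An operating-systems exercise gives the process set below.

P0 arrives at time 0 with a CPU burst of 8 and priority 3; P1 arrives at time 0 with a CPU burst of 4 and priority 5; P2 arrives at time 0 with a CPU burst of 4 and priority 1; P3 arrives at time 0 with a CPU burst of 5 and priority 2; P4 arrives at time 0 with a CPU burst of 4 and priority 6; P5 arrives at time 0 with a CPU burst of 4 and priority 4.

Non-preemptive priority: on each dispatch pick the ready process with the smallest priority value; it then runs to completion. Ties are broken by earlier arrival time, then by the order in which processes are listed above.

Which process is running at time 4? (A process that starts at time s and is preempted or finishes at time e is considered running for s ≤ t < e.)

Gantt: | P2 0-4 | P3 4-9 | P0 9-17 | P5 17-21 | P1 21-25 | P4 25-29 |
Completion: P0=17  P1=25  P2=4  P3=9  P4=29  P5=21
Turnaround (C−A): P0=17  P1=25  P2=4  P3=9  P4=29  P5=21

P3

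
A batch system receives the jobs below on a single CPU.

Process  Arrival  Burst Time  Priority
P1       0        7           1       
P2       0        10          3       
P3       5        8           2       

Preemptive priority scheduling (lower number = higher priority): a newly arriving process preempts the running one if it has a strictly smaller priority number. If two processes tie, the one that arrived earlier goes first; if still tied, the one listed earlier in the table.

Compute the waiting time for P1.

0

Gantt: | P1 0-7 | P3 7-15 | P2 15-25 |
Completion: P1=7  P2=25  P3=15
Turnaround (C−A): P1=7  P2=25  P3=10
Waiting(P1) = turnaround − burst = 7 − 7 = 0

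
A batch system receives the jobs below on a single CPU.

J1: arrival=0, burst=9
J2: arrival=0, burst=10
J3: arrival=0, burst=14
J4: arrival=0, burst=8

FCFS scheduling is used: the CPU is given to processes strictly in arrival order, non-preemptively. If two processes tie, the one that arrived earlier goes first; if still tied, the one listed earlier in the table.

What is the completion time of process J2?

19

Timeline: | J1 0-9 | J2 9-19 | J3 19-33 | J4 33-41 |
Completion: J1=9  J2=19  J3=33  J4=41
Turnaround (C−A): J1=9  J2=19  J3=33  J4=41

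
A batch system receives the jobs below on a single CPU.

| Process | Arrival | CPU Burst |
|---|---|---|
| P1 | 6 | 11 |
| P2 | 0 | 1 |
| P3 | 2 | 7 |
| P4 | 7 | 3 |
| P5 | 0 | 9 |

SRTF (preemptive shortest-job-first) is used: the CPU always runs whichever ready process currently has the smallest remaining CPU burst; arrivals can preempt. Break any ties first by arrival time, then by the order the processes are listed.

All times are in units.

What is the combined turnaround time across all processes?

58

Gantt: | P2 0-1 | P5 1-2 | P3 2-9 | P4 9-12 | P5 12-20 | P1 20-31 |
Completion: P1=31  P2=1  P3=9  P4=12  P5=20
Turnaround (C−A): P1=25  P2=1  P3=7  P4=5  P5=20
Turnaround = completion − arrival: P1=25, P2=1, P3=7, P4=5, P5=20
Total turnaround = 25 + 1 + 7 + 5 + 20 = 58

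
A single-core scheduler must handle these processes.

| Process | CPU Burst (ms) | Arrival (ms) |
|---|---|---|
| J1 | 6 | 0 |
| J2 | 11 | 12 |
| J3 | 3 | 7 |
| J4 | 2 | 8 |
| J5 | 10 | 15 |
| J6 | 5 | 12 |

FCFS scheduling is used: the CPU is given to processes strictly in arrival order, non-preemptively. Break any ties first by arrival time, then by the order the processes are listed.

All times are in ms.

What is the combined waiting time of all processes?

26

Schedule: | J1 0-6 | idle 6-7 | J3 7-10 | J4 10-12 | J2 12-23 | J6 23-28 | J5 28-38 |
Completion: J1=6  J2=23  J3=10  J4=12  J5=38  J6=28
Waiting = turnaround − burst: J1=0, J2=0, J3=0, J4=2, J5=13, J6=11
Total waiting = 0 + 0 + 0 + 2 + 13 + 11 = 26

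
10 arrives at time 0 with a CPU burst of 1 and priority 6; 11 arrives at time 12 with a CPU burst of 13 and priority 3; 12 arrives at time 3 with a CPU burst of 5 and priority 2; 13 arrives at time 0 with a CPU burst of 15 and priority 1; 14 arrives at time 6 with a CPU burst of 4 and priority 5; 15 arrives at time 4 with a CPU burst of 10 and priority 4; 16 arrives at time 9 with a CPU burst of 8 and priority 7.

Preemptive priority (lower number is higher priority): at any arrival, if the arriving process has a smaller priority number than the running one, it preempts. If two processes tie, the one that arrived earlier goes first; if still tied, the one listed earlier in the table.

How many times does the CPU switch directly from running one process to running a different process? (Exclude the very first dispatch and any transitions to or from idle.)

Schedule: | 13 0-15 | 12 15-20 | 11 20-33 | 15 33-43 | 14 43-47 | 10 47-48 | 16 48-56 |
Completion: 10=48  11=33  12=20  13=15  14=47  15=43  16=56
Turnaround (C−A): 10=48  11=21  12=17  13=15  14=41  15=39  16=47

6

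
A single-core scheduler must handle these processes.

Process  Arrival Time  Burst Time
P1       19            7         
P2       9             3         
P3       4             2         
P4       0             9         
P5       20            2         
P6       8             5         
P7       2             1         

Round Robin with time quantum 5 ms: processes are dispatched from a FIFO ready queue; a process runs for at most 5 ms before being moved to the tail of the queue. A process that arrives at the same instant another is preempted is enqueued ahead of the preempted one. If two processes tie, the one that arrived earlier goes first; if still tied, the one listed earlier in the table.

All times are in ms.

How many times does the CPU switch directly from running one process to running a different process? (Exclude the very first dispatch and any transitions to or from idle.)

Gantt: | P4 0-5 | P7 5-6 | P3 6-8 | P4 8-12 | P6 12-17 | P2 17-20 | P1 20-25 | P5 25-27 | P1 27-29 |
Completion: P1=29  P2=20  P3=8  P4=12  P5=27  P6=17  P7=6
Turnaround (C−A): P1=10  P2=11  P3=4  P4=12  P5=7  P6=9  P7=4

8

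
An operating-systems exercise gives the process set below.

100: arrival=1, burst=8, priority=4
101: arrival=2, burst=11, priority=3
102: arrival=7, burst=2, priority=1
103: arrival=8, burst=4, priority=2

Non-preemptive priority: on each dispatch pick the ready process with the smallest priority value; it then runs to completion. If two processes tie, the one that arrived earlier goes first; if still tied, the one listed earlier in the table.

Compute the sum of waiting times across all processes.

Schedule: | idle 0-1 | 100 1-9 | 102 9-11 | 103 11-15 | 101 15-26 |
Completion: 100=9  101=26  102=11  103=15
Turnaround (C−A): 100=8  101=24  102=4  103=7
Waiting = turnaround − burst: 100=0, 101=13, 102=2, 103=3
Total waiting = 0 + 13 + 2 + 3 = 18

18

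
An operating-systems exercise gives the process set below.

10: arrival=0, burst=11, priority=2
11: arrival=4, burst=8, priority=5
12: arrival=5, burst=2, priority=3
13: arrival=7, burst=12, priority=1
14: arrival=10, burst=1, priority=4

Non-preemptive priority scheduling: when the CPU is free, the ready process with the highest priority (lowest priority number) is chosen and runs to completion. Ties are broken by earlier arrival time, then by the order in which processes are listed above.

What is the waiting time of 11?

Timeline: | 10 0-11 | 13 11-23 | 12 23-25 | 14 25-26 | 11 26-34 |
Completion: 10=11  11=34  12=25  13=23  14=26
Waiting(11) = turnaround − burst = 30 − 8 = 22

22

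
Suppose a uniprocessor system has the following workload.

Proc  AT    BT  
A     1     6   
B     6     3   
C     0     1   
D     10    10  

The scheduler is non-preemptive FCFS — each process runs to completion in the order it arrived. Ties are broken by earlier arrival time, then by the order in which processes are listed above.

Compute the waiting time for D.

Timeline: | C 0-1 | A 1-7 | B 7-10 | D 10-20 |
Completion: A=7  B=10  C=1  D=20
Turnaround (C−A): A=6  B=4  C=1  D=10
Waiting(D) = turnaround − burst = 10 − 10 = 0

0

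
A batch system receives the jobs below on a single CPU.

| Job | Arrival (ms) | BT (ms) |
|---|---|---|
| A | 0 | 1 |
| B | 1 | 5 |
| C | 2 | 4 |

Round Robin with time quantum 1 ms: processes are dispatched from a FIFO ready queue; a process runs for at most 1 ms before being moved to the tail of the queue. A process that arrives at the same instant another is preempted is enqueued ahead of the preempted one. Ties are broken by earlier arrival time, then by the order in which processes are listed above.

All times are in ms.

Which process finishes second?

Gantt: | A 0-1 | B 1-2 | C 2-3 | B 3-4 | C 4-5 | B 5-6 | C 6-7 | B 7-8 | C 8-9 | B 9-10 |
Completion: A=1  B=10  C=9
Turnaround (C−A): A=1  B=9  C=7
Finish order: A → C → B

C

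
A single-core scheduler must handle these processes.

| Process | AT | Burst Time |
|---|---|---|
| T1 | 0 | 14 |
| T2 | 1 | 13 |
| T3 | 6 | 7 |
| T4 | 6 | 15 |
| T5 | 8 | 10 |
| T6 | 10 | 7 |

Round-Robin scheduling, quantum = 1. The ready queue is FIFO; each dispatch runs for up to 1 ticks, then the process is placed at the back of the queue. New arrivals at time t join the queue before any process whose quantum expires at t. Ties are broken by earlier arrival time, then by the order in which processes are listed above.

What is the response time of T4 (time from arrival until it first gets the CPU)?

Schedule: | T1 0-1 | T2 1-2 | T1 2-3 | T2 3-4 | T1 4-5 | T2 5-6 | T1 6-7 | T3 7-8 | T4 8-9 | T2 9-10 | T1 10-11 | T5 11-12 | T3 12-13 | T4 13-14 | T6 14-15 | T2 15-16 | T1 16-17 | T5 17-18 | T3 18-19 | T4 19-20 | T6 20-21 | T2 21-22 | T1 22-23 | T5 23-24 | T3 24-25 | T4 25-26 | T6 26-27 | T2 27-28 | T1 28-29 | T5 29-30 | T3 30-31 | T4 31-32 | T6 32-33 | T2 33-34 | T1 34-35 | T5 35-36 | T3 36-37 | T4 37-38 | T6 38-39 | T2 39-40 | T1 40-41 | T5 41-42 | T3 42-43 | T4 43-44 | T6 44-45 | T2 45-46 | T1 46-47 | T5 47-48 | T4 48-49 | T6 49-50 | T2 50-51 | T1 51-52 | T5 52-53 | T4 53-54 | T2 54-55 | T1 55-56 | T5 56-57 | T4 57-58 | T2 58-59 | T1 59-60 | T5 60-61 | T4 61-66 |
Completion: T1=60  T2=59  T3=43  T4=66  T5=61  T6=50
Turnaround (C−A): T1=60  T2=58  T3=37  T4=60  T5=53  T6=40
Response(T4) = first start − arrival = 8 − 6 = 2

2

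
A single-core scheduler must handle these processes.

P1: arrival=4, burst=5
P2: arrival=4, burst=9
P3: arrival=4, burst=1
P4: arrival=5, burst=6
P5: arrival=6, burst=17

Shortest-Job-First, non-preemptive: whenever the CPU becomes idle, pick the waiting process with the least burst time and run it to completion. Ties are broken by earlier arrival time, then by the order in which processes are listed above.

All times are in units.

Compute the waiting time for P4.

Gantt: | idle 0-4 | P3 4-5 | P1 5-10 | P4 10-16 | P2 16-25 | P5 25-42 |
Completion: P1=10  P2=25  P3=5  P4=16  P5=42
Turnaround (C−A): P1=6  P2=21  P3=1  P4=11  P5=36
Waiting(P4) = turnaround − burst = 11 − 6 = 5

5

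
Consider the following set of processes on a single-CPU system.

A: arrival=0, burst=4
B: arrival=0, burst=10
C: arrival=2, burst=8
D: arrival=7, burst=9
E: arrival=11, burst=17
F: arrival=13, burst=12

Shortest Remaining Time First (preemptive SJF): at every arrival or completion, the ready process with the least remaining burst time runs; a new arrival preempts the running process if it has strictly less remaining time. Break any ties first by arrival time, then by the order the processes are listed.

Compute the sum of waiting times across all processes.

78

Schedule: | A 0-4 | C 4-12 | D 12-21 | B 21-31 | F 31-43 | E 43-60 |
Completion: A=4  B=31  C=12  D=21  E=60  F=43
Waiting = turnaround − burst: A=0, B=21, C=2, D=5, E=32, F=18
Total waiting = 0 + 21 + 2 + 5 + 32 + 18 = 78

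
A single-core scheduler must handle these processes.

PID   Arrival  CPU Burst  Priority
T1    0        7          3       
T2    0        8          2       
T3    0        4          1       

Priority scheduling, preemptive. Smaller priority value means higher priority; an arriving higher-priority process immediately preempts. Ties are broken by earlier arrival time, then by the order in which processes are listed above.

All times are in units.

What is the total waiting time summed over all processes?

16

Gantt: | T3 0-4 | T2 4-12 | T1 12-19 |
Completion: T1=19  T2=12  T3=4
Waiting = turnaround − burst: T1=12, T2=4, T3=0
Total waiting = 12 + 4 + 0 = 16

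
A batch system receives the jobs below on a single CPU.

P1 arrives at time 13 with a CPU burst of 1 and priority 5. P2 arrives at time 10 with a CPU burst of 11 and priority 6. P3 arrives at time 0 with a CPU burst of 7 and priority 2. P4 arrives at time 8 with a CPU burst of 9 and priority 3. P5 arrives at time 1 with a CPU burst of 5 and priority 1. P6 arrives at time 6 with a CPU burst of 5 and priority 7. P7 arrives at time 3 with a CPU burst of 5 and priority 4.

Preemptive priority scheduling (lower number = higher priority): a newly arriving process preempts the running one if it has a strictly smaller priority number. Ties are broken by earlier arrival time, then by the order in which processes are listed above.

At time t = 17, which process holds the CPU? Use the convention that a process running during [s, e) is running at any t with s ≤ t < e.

Timeline: | P3 0-1 | P5 1-6 | P3 6-12 | P4 12-21 | P7 21-26 | P1 26-27 | P2 27-38 | P6 38-43 |
Completion: P1=27  P2=38  P3=12  P4=21  P5=6  P6=43  P7=26

P4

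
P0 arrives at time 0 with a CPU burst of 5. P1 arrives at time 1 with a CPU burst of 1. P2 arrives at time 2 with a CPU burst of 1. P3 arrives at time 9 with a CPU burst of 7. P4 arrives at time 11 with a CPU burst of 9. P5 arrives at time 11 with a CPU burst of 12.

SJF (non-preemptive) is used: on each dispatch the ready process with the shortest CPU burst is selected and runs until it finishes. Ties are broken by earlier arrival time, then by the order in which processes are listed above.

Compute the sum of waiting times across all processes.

Gantt: | P0 0-5 | P1 5-6 | P2 6-7 | idle 7-9 | P3 9-16 | P4 16-25 | P5 25-37 |
Completion: P0=5  P1=6  P2=7  P3=16  P4=25  P5=37
Turnaround (C−A): P0=5  P1=5  P2=5  P3=7  P4=14  P5=26
Waiting = turnaround − burst: P0=0, P1=4, P2=4, P3=0, P4=5, P5=14
Total waiting = 0 + 4 + 4 + 0 + 5 + 14 = 27

27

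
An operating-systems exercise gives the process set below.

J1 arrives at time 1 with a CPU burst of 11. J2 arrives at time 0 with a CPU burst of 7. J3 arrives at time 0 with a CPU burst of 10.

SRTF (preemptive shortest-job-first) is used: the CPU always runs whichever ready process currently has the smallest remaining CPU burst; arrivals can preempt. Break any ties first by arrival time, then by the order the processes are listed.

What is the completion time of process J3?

Timeline: | J2 0-7 | J3 7-17 | J1 17-28 |
Completion: J1=28  J2=7  J3=17

17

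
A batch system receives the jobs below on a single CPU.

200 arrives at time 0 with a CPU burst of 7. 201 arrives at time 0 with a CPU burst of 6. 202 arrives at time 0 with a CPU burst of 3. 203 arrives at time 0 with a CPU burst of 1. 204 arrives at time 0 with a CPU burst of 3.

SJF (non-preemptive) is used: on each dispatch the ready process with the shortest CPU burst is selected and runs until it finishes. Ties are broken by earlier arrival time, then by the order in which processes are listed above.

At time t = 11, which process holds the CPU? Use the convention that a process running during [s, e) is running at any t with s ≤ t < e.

201

Gantt: | 203 0-1 | 202 1-4 | 204 4-7 | 201 7-13 | 200 13-20 |
Completion: 200=20  201=13  202=4  203=1  204=7
Turnaround (C−A): 200=20  201=13  202=4  203=1  204=7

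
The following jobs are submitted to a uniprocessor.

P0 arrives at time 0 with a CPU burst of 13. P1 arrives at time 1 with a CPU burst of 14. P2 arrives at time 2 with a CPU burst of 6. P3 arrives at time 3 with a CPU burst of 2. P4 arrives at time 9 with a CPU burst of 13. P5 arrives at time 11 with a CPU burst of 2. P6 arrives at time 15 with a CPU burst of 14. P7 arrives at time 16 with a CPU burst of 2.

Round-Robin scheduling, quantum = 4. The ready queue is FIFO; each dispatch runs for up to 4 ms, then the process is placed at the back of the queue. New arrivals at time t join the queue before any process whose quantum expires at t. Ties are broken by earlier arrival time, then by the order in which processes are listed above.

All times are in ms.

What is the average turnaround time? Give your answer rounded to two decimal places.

36.13

Timeline: | P0 0-4 | P1 4-8 | P2 8-12 | P3 12-14 | P0 14-18 | P1 18-22 | P4 22-26 | P5 26-28 | P2 28-30 | P6 30-34 | P7 34-36 | P0 36-40 | P1 40-44 | P4 44-48 | P6 48-52 | P0 52-53 | P1 53-55 | P4 55-59 | P6 59-63 | P4 63-64 | P6 64-66 |
Completion: P0=53  P1=55  P2=30  P3=14  P4=64  P5=28  P6=66  P7=36
Turnaround times: P0=53, P1=54, P2=28, P3=11, P4=55, P5=17, P6=51, P7=20
Average turnaround = (53+54+28+11+55+17+51+20) / 8 = 289/8 = 36.13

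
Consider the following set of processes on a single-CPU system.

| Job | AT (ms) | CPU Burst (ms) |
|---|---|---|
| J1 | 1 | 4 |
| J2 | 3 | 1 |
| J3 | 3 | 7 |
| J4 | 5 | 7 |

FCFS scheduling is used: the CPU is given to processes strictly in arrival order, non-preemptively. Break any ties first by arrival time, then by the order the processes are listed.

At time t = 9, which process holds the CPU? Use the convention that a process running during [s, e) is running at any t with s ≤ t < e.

J3

Timeline: | idle 0-1 | J1 1-5 | J2 5-6 | J3 6-13 | J4 13-20 |
Completion: J1=5  J2=6  J3=13  J4=20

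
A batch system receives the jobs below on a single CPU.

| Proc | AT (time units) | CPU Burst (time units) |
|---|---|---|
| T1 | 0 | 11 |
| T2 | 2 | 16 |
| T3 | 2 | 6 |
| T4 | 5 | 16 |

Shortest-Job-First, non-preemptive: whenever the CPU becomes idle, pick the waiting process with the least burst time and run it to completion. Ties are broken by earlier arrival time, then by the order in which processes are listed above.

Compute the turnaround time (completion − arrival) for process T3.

Schedule: | T1 0-11 | T3 11-17 | T2 17-33 | T4 33-49 |
Completion: T1=11  T2=33  T3=17  T4=49
Turnaround (C−A): T1=11  T2=31  T3=15  T4=44
Turnaround(T3) = completion − arrival = 17 − 2 = 15

15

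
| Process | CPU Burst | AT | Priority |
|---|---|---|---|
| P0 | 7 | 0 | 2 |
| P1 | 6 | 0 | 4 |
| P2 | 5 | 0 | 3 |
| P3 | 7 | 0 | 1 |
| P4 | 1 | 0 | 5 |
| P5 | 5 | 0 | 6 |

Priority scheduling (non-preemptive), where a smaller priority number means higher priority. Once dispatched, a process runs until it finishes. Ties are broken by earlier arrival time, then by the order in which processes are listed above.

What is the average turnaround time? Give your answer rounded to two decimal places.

Timeline: | P3 0-7 | P0 7-14 | P2 14-19 | P1 19-25 | P4 25-26 | P5 26-31 |
Completion: P0=14  P1=25  P2=19  P3=7  P4=26  P5=31
Turnaround (C−A): P0=14  P1=25  P2=19  P3=7  P4=26  P5=31
Turnaround times: P0=14, P1=25, P2=19, P3=7, P4=26, P5=31
Average turnaround = (14+25+19+7+26+31) / 6 = 122/6 = 20.33

20.33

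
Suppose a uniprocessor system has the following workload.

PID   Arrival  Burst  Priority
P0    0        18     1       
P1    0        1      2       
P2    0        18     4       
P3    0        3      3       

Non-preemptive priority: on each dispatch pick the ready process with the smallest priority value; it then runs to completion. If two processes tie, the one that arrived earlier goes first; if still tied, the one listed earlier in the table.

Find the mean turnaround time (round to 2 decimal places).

Timeline: | P0 0-18 | P1 18-19 | P3 19-22 | P2 22-40 |
Completion: P0=18  P1=19  P2=40  P3=22
Turnaround times: P0=18, P1=19, P2=40, P3=22
Average turnaround = (18+19+40+22) / 4 = 99/4 = 24.75

24.75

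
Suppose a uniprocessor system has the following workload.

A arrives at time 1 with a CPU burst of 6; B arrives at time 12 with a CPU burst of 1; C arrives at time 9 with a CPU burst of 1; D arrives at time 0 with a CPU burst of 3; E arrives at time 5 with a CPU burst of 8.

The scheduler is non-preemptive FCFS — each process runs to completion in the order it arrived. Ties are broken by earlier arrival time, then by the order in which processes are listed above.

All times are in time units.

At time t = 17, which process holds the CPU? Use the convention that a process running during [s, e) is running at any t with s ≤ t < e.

C

Timeline: | D 0-3 | A 3-9 | E 9-17 | C 17-18 | B 18-19 |
Completion: A=9  B=19  C=18  D=3  E=17
Turnaround (C−A): A=8  B=7  C=9  D=3  E=12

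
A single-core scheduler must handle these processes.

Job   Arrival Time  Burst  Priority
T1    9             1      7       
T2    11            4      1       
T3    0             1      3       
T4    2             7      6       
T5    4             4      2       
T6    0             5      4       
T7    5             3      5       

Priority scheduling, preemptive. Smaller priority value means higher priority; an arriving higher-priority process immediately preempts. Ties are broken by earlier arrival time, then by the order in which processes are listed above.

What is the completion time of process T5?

8

Gantt: | T3 0-1 | T6 1-4 | T5 4-8 | T6 8-10 | T7 10-11 | T2 11-15 | T7 15-17 | T4 17-24 | T1 24-25 |
Completion: T1=25  T2=15  T3=1  T4=24  T5=8  T6=10  T7=17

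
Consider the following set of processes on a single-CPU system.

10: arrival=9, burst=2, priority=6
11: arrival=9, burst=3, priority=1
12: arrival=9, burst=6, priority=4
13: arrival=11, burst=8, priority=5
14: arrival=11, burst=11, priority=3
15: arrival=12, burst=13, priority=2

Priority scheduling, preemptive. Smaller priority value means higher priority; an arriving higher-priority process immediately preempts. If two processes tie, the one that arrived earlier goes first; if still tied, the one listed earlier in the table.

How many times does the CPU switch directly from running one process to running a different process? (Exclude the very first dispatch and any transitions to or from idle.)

Schedule: | idle 0-9 | 11 9-12 | 15 12-25 | 14 25-36 | 12 36-42 | 13 42-50 | 10 50-52 |
Completion: 10=52  11=12  12=42  13=50  14=36  15=25

5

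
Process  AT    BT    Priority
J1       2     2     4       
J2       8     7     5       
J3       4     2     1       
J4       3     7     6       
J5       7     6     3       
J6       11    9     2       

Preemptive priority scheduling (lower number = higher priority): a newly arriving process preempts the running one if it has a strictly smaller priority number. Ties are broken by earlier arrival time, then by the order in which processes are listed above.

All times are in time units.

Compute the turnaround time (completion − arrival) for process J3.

2

Schedule: | idle 0-2 | J1 2-4 | J3 4-6 | J4 6-7 | J5 7-11 | J6 11-20 | J5 20-22 | J2 22-29 | J4 29-35 |
Completion: J1=4  J2=29  J3=6  J4=35  J5=22  J6=20
Turnaround(J3) = completion − arrival = 6 − 4 = 2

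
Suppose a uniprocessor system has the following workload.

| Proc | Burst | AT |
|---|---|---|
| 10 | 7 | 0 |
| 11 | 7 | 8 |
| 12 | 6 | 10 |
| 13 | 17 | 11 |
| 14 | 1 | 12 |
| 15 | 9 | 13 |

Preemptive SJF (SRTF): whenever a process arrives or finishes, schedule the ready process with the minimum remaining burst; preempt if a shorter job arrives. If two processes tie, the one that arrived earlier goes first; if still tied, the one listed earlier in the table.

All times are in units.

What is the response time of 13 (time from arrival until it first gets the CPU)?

20

Gantt: | 10 0-7 | idle 7-8 | 11 8-12 | 14 12-13 | 11 13-16 | 12 16-22 | 15 22-31 | 13 31-48 |
Completion: 10=7  11=16  12=22  13=48  14=13  15=31
Turnaround (C−A): 10=7  11=8  12=12  13=37  14=1  15=18
Response(13) = first start − arrival = 31 − 11 = 20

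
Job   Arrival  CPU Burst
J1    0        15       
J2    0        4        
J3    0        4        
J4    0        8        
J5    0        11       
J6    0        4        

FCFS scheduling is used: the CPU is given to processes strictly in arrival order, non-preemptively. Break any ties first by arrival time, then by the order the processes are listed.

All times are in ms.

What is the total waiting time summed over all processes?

Timeline: | J1 0-15 | J2 15-19 | J3 19-23 | J4 23-31 | J5 31-42 | J6 42-46 |
Completion: J1=15  J2=19  J3=23  J4=31  J5=42  J6=46
Turnaround (C−A): J1=15  J2=19  J3=23  J4=31  J5=42  J6=46
Waiting = turnaround − burst: J1=0, J2=15, J3=19, J4=23, J5=31, J6=42
Total waiting = 0 + 15 + 19 + 23 + 31 + 42 = 130

130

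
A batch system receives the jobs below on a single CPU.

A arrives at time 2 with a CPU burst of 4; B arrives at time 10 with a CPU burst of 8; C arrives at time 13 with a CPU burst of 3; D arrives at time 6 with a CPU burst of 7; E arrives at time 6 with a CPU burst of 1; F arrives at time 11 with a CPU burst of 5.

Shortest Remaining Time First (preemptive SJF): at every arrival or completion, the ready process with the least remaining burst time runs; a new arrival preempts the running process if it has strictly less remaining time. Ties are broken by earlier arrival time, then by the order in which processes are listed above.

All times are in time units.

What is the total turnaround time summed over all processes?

Timeline: | idle 0-2 | A 2-6 | E 6-7 | D 7-14 | C 14-17 | F 17-22 | B 22-30 |
Completion: A=6  B=30  C=17  D=14  E=7  F=22
Turnaround = completion − arrival: A=4, B=20, C=4, D=8, E=1, F=11
Total turnaround = 4 + 20 + 4 + 8 + 1 + 11 = 48

48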